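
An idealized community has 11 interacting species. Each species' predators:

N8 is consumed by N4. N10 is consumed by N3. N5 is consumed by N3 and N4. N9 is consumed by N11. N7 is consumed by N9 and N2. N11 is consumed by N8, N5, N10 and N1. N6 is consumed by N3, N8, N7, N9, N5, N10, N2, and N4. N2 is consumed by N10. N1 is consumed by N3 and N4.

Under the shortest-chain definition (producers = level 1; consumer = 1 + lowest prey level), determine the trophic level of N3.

Trophic level 2

N6 is a producer → level 1.
N3 eats N6 → level 2.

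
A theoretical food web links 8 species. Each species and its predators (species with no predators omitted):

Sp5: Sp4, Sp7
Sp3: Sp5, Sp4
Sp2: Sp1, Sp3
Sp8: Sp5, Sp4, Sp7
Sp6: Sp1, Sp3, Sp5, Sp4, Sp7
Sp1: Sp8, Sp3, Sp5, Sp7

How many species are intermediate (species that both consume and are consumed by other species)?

Intermediate species (has both prey and predators): Sp1, Sp8, Sp3, Sp5.
Count: 4.

4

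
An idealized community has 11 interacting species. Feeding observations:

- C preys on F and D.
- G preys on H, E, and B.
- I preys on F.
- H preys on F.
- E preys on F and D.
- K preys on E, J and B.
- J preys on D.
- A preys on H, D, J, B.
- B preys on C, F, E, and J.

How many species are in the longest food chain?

One longest chain: F → E → B → G.
It has 4 species and 3 links.

4 species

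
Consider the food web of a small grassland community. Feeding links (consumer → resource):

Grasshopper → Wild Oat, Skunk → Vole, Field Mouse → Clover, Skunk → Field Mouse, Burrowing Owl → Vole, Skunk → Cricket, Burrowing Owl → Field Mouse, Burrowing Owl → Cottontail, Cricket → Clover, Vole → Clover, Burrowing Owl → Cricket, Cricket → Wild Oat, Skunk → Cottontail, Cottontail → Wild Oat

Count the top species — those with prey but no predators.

Top species (has prey, but nothing eats it): Grasshopper, Burrowing Owl, Skunk.
Count: 3.

3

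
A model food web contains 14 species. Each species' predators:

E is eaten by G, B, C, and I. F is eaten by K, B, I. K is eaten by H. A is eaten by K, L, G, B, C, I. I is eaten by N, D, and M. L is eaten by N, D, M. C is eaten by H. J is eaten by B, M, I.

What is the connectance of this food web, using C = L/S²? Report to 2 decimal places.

The web has S = 14 species and L = 24 feeding links.
C = L / S² = 24 / 196 = 0.1224 ≈ 0.12.

C = 0.12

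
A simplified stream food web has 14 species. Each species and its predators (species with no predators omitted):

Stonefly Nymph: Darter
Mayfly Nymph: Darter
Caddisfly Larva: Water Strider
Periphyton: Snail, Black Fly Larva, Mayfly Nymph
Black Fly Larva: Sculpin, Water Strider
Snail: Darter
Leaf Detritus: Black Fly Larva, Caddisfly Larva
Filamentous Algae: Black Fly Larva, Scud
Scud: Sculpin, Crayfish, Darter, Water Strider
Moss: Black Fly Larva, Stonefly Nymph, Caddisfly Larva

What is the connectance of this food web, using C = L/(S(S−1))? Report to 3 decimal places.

C = 0.110

The web has S = 14 species and L = 20 feeding links.
C = L / (S(S−1)) = 20 / 182 = 0.1099 ≈ 0.110.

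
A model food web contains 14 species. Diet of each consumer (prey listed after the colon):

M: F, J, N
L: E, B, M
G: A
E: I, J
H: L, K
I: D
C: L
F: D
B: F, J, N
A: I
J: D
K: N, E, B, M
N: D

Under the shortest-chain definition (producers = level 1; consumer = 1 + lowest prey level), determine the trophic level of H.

D is a producer → level 1.
N eats D → level 2.
K eats N → level 3.
H eats K → level 4.
No prey of H is below level 3, so 4 is the minimum.

Trophic level 4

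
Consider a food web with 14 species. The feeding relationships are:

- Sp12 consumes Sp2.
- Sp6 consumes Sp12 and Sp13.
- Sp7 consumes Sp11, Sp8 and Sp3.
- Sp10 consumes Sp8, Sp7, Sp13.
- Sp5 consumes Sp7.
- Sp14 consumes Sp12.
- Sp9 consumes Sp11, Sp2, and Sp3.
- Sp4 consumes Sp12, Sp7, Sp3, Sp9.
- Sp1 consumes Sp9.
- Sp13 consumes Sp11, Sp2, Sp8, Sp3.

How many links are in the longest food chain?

One longest chain: Sp8 → Sp13 → Sp10.
It has 3 species and 2 links.

2 links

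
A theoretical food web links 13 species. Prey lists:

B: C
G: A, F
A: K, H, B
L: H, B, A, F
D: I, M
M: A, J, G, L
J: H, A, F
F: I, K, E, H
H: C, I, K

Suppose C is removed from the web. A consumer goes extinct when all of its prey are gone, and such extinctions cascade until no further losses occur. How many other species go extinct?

Remove C.
Round 1: B (all prey gone) → extinct.
No further losses. Total secondary extinctions: 1.

1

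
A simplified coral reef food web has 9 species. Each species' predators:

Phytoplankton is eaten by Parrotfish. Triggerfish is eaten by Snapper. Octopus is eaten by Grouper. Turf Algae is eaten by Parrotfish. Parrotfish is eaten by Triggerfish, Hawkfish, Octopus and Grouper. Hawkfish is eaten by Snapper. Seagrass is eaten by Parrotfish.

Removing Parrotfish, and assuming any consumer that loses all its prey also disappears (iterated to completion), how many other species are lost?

5

Remove Parrotfish.
Round 1: Triggerfish (all prey gone), Octopus (all prey gone), Hawkfish (all prey gone) → extinct.
Round 2: Grouper (all prey gone), Snapper (all prey gone) → extinct.
No further losses. Total secondary extinctions: 5.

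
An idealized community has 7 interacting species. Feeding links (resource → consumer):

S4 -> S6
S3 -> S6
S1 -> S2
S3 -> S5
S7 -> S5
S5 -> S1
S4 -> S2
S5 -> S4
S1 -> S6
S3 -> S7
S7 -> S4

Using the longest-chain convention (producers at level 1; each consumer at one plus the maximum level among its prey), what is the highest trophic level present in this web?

5

Producers (level 1): S3.
S3 → S7 → S5 → S4 → S6 gives S6 level 5.
No species has a prey at level 5, so no species reaches level 6.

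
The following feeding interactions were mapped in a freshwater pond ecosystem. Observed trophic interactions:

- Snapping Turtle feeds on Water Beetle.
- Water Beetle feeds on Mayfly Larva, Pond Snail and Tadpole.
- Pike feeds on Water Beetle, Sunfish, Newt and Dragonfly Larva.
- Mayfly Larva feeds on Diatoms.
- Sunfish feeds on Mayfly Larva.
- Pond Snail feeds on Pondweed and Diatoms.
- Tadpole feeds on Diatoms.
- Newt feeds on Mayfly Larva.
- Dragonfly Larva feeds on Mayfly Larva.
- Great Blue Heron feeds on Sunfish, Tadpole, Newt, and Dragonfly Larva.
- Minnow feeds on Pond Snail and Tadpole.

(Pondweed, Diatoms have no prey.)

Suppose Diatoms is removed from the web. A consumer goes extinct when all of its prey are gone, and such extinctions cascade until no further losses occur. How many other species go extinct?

Remove Diatoms.
Round 1: Tadpole (all prey gone), Mayfly Larva (all prey gone) → extinct.
Round 2: Newt (all prey gone), Dragonfly Larva (all prey gone), Sunfish (all prey gone) → extinct.
Round 3: Great Blue Heron (all prey gone) → extinct.
No further losses. Total secondary extinctions: 6.

6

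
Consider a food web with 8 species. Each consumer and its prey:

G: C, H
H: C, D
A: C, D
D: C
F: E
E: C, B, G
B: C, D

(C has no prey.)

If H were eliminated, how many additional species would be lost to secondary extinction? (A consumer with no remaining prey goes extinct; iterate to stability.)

Remove H.
Every predator of it retains at least one other prey: G still has C.
No consumer loses all prey, so no secondary extinctions occur.

0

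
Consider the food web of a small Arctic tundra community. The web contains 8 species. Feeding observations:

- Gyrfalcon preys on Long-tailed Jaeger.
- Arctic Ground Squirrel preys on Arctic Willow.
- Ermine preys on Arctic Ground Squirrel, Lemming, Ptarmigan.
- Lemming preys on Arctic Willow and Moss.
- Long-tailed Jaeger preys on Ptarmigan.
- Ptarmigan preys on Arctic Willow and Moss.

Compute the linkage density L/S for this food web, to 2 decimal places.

L/S = 1.25

There are L = 10 links among S = 8 species.
L/S = 10/8 = 1.2500 ≈ 1.25.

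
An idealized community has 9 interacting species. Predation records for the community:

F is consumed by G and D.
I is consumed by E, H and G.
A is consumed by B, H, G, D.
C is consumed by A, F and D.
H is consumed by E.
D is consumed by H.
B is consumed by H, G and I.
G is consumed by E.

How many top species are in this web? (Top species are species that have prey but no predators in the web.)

Top species (has prey, but nothing eats it): E.
Count: 1.

1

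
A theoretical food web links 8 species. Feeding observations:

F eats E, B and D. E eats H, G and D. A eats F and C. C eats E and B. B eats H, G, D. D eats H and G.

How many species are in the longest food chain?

One longest chain: H → D → E → F → A.
It has 5 species and 4 links.

5 species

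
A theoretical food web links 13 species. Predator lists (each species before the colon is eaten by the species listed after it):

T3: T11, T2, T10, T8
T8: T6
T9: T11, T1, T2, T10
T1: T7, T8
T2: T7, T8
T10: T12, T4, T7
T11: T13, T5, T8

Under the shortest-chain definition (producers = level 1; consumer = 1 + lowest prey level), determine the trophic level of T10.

T3 is a producer → level 1.
T10 eats T3 → level 2.

Trophic level 2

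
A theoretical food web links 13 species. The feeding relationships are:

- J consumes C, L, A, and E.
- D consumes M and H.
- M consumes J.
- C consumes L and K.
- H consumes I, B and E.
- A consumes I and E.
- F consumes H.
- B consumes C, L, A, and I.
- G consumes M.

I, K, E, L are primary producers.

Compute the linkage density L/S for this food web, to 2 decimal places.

L/S = 1.54

There are L = 20 links among S = 13 species.
L/S = 20/13 = 1.5385 ≈ 1.54.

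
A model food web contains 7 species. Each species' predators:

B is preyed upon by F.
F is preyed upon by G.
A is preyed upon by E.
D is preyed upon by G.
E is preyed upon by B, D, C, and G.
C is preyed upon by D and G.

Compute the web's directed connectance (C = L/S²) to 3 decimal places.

C = 0.204

The web has S = 7 species and L = 10 feeding links.
C = L / S² = 10 / 49 = 0.2041 ≈ 0.204.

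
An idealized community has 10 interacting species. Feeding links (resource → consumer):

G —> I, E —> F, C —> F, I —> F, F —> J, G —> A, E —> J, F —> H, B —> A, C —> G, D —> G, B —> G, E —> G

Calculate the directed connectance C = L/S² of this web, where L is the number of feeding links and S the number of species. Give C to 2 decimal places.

The web has S = 10 species and L = 13 feeding links.
C = L / S² = 13 / 100 = 0.1300 ≈ 0.13.

C = 0.13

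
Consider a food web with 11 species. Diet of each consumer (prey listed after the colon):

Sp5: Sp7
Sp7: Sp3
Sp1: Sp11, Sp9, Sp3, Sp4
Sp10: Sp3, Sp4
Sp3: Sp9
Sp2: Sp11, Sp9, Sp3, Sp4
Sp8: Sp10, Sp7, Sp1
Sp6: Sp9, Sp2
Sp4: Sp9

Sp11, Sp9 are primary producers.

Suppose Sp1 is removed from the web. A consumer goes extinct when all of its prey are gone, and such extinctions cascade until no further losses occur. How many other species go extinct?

Remove Sp1.
Every predator of it retains at least one other prey: Sp8 still has Sp10, Sp7.
No consumer loses all prey, so no secondary extinctions occur.

0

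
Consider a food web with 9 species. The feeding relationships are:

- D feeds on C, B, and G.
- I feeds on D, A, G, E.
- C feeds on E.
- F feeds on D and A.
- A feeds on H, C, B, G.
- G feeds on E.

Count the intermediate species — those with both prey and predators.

4

Intermediate species (has both prey and predators): C, G, A, D.
Count: 4.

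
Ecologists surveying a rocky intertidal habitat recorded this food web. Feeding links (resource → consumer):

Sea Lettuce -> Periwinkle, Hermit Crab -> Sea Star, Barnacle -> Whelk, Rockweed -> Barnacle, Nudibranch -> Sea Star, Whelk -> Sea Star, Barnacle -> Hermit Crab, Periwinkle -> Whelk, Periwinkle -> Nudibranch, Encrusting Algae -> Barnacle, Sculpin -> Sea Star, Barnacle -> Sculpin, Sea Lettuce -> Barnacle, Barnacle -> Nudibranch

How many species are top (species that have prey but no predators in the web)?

Top species (has prey, but nothing eats it): Sea Star.
Count: 1.

1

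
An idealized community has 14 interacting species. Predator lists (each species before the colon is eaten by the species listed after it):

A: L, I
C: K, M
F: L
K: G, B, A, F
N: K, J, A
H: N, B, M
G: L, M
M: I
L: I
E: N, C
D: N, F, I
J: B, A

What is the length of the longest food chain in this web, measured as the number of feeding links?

One longest chain: H → N → K → A → L → I.
It has 6 species and 5 links.

5 links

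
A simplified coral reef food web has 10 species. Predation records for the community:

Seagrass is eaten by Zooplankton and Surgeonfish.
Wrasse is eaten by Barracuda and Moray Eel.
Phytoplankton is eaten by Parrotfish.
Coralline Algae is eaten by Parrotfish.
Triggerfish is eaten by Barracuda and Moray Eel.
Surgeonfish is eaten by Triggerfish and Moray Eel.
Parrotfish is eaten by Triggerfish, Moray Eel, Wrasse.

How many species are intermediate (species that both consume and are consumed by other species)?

4

Intermediate species (has both prey and predators): Surgeonfish, Parrotfish, Triggerfish, Wrasse.
Count: 4.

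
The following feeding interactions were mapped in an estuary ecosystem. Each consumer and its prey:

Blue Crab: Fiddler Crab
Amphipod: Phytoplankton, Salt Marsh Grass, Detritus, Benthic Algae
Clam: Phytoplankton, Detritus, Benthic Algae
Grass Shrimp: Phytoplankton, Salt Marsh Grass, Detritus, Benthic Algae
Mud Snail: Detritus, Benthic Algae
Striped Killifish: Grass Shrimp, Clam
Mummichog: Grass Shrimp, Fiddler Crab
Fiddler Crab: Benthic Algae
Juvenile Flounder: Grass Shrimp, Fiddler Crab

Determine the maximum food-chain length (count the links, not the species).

One longest chain: Phytoplankton → Grass Shrimp → Mummichog.
It has 3 species and 2 links.

2 links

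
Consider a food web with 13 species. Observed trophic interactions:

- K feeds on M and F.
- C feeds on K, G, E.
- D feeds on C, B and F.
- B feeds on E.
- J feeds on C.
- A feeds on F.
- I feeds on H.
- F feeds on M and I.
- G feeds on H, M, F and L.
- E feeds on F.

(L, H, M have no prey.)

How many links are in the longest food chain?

5 links

One longest chain: H → I → F → E → B → D.
It has 6 species and 5 links.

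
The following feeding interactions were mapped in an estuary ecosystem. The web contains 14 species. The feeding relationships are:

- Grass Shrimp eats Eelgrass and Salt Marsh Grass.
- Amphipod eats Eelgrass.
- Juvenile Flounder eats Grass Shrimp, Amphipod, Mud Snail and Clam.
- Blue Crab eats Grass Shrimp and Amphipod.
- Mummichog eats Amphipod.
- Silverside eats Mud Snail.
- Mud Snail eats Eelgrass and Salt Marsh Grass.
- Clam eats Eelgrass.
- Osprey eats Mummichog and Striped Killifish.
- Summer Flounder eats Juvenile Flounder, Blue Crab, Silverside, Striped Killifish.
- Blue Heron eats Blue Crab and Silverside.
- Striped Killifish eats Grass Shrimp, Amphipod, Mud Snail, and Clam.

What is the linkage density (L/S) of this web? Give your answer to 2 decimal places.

L/S = 1.86

There are L = 26 links among S = 14 species.
L/S = 26/14 = 1.8571 ≈ 1.86.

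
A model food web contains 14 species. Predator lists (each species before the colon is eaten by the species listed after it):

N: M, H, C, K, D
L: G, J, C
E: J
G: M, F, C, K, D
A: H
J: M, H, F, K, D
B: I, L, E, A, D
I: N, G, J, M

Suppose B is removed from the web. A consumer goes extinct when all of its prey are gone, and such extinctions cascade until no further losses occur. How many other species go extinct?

Remove B.
Round 1: I (all prey gone), L (all prey gone), E (all prey gone), A (all prey gone) → extinct.
Round 2: N (all prey gone), G (all prey gone), J (all prey gone) → extinct.
Round 3: M (all prey gone), H (all prey gone), F (all prey gone), C (all prey gone), K (all prey gone), D (all prey gone) → extinct.
No further losses. Total secondary extinctions: 13.

13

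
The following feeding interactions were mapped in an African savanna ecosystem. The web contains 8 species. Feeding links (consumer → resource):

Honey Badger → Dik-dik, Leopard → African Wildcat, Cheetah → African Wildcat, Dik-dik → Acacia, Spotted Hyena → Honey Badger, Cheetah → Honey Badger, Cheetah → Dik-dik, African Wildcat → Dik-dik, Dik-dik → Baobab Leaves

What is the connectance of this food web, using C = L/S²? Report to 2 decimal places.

C = 0.14

The web has S = 8 species and L = 9 feeding links.
C = L / S² = 9 / 64 = 0.1406 ≈ 0.14.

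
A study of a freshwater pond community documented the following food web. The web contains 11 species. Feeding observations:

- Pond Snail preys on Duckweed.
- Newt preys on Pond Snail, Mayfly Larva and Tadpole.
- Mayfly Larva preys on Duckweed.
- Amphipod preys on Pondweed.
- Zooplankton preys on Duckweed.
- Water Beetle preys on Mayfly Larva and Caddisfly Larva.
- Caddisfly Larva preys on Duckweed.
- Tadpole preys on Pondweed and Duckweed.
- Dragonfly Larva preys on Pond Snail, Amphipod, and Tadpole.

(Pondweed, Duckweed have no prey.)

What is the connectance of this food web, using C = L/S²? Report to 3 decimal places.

The web has S = 11 species and L = 15 feeding links.
C = L / S² = 15 / 121 = 0.1240 ≈ 0.124.

C = 0.124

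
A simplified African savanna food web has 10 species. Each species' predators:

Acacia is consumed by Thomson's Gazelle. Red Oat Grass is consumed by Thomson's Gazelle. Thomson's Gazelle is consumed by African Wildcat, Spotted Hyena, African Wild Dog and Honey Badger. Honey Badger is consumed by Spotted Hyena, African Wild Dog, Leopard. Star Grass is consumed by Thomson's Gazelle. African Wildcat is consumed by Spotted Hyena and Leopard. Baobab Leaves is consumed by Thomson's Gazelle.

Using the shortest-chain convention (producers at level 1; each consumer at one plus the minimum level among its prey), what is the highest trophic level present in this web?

4

Producers (level 1): Baobab Leaves, Acacia, Red Oat Grass, Star Grass.
Following each consumer down to its lowest-level prey: Baobab Leaves → Thomson's Gazelle → African Wildcat → Leopard (levels 1 through 4).
All prey of Leopard (African Wildcat 3, Honey Badger 3) are at level 3 or above, so Leopard is at level 1 + 3 = 4.
Every consumer has at least one prey at level 3 or below, so none exceeds level 4.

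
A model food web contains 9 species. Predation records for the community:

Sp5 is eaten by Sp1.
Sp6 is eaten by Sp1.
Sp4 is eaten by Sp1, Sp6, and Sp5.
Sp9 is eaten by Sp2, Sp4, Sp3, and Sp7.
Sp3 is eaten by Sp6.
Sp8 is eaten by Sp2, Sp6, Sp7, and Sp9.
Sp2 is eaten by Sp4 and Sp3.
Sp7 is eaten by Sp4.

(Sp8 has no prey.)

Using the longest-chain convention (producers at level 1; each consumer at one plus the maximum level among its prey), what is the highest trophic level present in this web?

Producers (level 1): Sp8.
Sp8 → Sp9 → Sp2 → Sp4 → Sp6 → Sp1 gives Sp1 level 6.
No species has a prey at level 6, so no species reaches level 7.

6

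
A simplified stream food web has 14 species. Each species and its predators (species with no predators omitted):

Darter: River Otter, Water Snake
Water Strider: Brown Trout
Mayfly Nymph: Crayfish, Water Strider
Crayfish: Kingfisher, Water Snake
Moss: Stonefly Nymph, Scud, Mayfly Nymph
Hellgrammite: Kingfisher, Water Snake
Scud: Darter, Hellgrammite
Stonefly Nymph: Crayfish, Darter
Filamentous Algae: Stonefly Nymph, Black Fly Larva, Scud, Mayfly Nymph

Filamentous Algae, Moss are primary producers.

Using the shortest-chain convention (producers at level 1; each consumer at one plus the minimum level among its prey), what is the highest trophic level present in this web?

Producers (level 1): Filamentous Algae, Moss.
Following each consumer down to its lowest-level prey: Filamentous Algae → Scud → Hellgrammite → Kingfisher (levels 1 through 4).
All prey of Kingfisher (Hellgrammite 3, Crayfish 3) are at level 3 or above, so Kingfisher is at level 1 + 3 = 4.
Every consumer has at least one prey at level 3 or below, so none exceeds level 4.

4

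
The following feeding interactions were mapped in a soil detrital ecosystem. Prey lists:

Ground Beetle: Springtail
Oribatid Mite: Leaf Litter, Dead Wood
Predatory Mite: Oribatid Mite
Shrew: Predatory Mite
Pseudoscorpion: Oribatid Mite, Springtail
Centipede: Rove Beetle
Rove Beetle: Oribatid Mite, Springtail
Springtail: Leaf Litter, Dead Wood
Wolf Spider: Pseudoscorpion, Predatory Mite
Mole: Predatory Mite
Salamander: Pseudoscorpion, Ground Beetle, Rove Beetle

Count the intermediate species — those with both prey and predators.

6

Intermediate species (has both prey and predators): Oribatid Mite, Springtail, Pseudoscorpion, Predatory Mite, Ground Beetle, Rove Beetle.
Count: 6.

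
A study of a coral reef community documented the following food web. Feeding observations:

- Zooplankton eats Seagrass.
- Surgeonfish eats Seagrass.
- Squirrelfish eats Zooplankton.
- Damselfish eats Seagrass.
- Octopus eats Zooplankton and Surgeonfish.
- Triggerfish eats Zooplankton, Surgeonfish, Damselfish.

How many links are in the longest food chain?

2 links

One longest chain: Seagrass → Zooplankton → Squirrelfish.
It has 3 species and 2 links.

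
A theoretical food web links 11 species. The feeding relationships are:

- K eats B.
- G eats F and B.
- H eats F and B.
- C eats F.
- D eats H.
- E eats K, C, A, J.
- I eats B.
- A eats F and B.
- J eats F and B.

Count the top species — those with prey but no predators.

Top species (has prey, but nothing eats it): G, I, E, D.
Count: 4.

4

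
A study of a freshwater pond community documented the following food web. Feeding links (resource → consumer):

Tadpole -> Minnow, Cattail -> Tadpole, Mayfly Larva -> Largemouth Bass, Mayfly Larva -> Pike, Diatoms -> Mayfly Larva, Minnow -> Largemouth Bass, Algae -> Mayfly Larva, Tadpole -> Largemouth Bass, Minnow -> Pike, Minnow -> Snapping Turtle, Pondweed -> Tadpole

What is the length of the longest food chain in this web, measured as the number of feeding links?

One longest chain: Pondweed → Tadpole → Minnow → Largemouth Bass.
It has 4 species and 3 links.

3 links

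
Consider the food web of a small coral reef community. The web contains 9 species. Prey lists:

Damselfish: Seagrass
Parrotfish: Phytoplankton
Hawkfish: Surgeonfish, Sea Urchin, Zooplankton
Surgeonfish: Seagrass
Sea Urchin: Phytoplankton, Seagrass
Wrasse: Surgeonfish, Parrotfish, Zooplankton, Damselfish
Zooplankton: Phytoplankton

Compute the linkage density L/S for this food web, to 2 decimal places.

There are L = 13 links among S = 9 species.
L/S = 13/9 = 1.4444 ≈ 1.44.

L/S = 1.44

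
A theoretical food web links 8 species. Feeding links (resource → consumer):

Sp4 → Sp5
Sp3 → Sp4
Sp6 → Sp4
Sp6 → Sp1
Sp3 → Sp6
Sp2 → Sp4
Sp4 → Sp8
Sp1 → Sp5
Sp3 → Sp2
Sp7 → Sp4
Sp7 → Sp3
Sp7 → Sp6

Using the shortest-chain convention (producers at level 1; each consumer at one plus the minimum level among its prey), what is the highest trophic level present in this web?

3

Producers (level 1): Sp7.
Following each consumer down to its lowest-level prey: Sp7 → Sp6 → Sp1 (levels 1 through 3).
All prey of Sp1 (Sp6 2) are at level 2 or above, so Sp1 is at level 1 + 2 = 3.
Every consumer has at least one prey at level 2 or below, so none exceeds level 3.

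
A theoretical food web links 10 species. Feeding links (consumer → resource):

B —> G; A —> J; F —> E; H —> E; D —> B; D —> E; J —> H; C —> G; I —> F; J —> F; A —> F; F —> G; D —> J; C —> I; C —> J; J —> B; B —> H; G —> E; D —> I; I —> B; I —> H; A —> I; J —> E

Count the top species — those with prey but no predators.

Top species (has prey, but nothing eats it): C, A, D.
Count: 3.

3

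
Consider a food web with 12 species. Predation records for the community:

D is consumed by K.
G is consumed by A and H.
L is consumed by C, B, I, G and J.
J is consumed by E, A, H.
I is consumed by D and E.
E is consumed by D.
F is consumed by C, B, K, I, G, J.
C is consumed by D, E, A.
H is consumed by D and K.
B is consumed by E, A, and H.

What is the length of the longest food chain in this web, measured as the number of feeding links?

One longest chain: F → J → H → D → K.
It has 5 species and 4 links.

4 links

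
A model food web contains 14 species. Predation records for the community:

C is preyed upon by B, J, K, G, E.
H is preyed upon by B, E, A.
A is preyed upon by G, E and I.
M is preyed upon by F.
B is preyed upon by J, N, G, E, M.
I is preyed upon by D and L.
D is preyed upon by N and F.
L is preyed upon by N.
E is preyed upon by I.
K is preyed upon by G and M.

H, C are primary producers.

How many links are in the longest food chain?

5 links

One longest chain: H → B → E → I → D → N.
It has 6 species and 5 links.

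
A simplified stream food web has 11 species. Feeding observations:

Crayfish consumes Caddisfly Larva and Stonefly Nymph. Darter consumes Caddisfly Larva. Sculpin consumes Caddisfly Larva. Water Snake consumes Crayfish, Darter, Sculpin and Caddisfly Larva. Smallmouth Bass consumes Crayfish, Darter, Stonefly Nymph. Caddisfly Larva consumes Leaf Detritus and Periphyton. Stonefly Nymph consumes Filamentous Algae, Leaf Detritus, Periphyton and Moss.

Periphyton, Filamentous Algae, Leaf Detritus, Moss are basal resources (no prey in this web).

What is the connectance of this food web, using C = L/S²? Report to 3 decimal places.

The web has S = 11 species and L = 17 feeding links.
C = L / S² = 17 / 121 = 0.1405 ≈ 0.140.

C = 0.140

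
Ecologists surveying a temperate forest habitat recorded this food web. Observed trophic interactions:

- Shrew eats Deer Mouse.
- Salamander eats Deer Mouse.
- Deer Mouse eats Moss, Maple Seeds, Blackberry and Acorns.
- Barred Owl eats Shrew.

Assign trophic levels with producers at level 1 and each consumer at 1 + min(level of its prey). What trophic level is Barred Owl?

Maple Seeds is a producer → level 1.
Deer Mouse eats Maple Seeds → level 2.
Shrew eats Deer Mouse → level 3.
Barred Owl eats Shrew → level 4.
No prey of Barred Owl is below level 3, so 4 is the minimum.

Trophic level 4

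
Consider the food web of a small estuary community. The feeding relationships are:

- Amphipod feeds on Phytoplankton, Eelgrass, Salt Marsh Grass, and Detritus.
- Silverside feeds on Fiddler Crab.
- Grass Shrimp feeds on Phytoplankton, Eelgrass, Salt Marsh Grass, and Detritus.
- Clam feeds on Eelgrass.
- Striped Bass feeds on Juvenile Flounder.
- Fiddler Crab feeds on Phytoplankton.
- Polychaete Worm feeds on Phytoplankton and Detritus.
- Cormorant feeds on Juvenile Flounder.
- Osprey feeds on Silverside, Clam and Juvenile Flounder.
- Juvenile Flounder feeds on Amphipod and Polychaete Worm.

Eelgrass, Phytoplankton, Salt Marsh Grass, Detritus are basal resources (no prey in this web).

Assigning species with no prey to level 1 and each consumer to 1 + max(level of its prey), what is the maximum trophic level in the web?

4

Basal resources (level 1): Eelgrass, Phytoplankton, Salt Marsh Grass, Detritus.
Phytoplankton → Polychaete Worm → Juvenile Flounder → Striped Bass gives Striped Bass level 4.
No species has a prey at level 4, so no species reaches level 5.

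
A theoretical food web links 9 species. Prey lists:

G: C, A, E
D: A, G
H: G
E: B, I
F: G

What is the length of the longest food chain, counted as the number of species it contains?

4 species

One longest chain: B → E → G → F.
It has 4 species and 3 links.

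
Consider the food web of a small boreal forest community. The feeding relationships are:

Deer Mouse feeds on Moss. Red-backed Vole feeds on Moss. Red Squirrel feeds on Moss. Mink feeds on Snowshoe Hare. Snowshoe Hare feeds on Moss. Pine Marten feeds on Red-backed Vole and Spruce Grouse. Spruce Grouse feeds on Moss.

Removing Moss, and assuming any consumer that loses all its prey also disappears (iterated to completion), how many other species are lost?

Remove Moss.
Round 1: Red Squirrel (all prey gone), Snowshoe Hare (all prey gone), Deer Mouse (all prey gone), Red-backed Vole (all prey gone), Spruce Grouse (all prey gone) → extinct.
Round 2: Pine Marten (all prey gone), Mink (all prey gone) → extinct.
No further losses. Total secondary extinctions: 7.

7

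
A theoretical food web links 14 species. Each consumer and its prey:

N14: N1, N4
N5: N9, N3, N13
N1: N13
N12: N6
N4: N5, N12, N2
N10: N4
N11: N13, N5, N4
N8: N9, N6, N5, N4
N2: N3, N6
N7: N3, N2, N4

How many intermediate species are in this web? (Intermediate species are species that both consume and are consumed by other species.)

Intermediate species (has both prey and predators): N5, N1, N12, N2, N4.
Count: 5.

5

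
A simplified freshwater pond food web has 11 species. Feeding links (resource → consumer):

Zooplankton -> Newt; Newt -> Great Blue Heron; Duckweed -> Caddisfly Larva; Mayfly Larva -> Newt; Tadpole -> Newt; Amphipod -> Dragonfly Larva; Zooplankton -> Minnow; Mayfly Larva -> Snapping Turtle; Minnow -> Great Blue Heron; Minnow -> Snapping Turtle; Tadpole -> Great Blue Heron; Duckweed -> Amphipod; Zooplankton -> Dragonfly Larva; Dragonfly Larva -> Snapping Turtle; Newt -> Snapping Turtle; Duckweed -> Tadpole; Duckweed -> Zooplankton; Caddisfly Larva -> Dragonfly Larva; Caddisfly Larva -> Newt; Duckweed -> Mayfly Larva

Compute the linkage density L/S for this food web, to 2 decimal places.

L/S = 1.82

There are L = 20 links among S = 11 species.
L/S = 20/11 = 1.8182 ≈ 1.82.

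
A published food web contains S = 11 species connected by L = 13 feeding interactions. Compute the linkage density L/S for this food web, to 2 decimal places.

L/S = 1.18

There are L = 13 links among S = 11 species.
L/S = 13/11 = 1.1818 ≈ 1.18.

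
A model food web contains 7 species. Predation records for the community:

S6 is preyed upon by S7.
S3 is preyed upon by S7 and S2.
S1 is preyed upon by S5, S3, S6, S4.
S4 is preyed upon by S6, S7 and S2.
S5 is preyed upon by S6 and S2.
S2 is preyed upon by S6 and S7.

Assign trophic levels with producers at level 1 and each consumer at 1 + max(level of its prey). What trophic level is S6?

Trophic level 4

S1 is a producer → level 1.
S4 eats S1 → level 2.
S2 eats S4 (level 2); other prey at levels: S3 2, S5 2 → level 3.
S6 eats S2 (level 3); other prey at levels: S1 1, S4 2, S5 2 → level 4.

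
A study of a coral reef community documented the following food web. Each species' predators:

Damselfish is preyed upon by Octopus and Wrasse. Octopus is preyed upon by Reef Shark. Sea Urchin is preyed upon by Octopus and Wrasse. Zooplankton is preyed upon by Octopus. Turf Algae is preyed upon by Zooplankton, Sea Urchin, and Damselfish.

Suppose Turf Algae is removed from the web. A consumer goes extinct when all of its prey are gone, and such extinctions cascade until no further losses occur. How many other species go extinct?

Remove Turf Algae.
Round 1: Damselfish (all prey gone), Sea Urchin (all prey gone), Zooplankton (all prey gone) → extinct.
Round 2: Wrasse (all prey gone), Octopus (all prey gone) → extinct.
Round 3: Reef Shark (all prey gone) → extinct.
No further losses. Total secondary extinctions: 6.

6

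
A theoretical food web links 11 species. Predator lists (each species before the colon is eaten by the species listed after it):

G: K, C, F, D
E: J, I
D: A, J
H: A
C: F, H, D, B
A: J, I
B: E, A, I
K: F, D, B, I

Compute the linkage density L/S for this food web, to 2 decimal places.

L/S = 2.00

There are L = 22 links among S = 11 species.
L/S = 22/11 = 2.0000 ≈ 2.00.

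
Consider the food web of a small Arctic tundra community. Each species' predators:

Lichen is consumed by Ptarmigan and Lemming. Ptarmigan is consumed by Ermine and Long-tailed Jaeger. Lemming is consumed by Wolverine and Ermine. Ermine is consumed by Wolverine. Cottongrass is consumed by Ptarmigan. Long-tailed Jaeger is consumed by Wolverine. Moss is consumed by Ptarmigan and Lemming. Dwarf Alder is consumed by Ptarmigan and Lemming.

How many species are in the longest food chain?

4 species

One longest chain: Lichen → Lemming → Ermine → Wolverine.
It has 4 species and 3 links.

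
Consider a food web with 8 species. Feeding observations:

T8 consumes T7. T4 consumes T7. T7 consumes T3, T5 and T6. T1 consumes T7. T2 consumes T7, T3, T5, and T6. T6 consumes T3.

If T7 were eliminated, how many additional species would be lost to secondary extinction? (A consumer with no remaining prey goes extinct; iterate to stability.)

3

Remove T7.
Round 1: T1 (all prey gone), T8 (all prey gone), T4 (all prey gone) → extinct.
No further losses. Total secondary extinctions: 3.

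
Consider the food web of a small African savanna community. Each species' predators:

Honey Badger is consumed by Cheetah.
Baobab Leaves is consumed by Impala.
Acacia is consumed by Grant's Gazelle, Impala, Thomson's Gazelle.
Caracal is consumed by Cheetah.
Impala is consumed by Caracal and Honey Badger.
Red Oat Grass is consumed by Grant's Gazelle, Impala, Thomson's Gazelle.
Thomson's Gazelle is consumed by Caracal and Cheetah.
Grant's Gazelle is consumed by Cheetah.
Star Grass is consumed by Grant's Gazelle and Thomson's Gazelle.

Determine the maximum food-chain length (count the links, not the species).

3 links

One longest chain: Acacia → Thomson's Gazelle → Caracal → Cheetah.
It has 4 species and 3 links.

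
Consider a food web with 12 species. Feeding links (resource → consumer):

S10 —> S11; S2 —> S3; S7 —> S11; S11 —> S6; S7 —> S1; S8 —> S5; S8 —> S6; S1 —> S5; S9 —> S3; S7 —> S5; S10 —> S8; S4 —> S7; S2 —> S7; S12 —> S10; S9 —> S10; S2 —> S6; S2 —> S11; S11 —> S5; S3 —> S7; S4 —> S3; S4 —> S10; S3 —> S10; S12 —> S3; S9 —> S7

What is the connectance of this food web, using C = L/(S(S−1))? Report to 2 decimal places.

The web has S = 12 species and L = 24 feeding links.
C = L / (S(S−1)) = 24 / 132 = 0.1818 ≈ 0.18.

C = 0.18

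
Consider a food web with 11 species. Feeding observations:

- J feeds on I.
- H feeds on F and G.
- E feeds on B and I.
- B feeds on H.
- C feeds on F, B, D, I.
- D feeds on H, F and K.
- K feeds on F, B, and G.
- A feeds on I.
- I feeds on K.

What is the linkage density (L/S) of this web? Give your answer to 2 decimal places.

There are L = 18 links among S = 11 species.
L/S = 18/11 = 1.6364 ≈ 1.64.

L/S = 1.64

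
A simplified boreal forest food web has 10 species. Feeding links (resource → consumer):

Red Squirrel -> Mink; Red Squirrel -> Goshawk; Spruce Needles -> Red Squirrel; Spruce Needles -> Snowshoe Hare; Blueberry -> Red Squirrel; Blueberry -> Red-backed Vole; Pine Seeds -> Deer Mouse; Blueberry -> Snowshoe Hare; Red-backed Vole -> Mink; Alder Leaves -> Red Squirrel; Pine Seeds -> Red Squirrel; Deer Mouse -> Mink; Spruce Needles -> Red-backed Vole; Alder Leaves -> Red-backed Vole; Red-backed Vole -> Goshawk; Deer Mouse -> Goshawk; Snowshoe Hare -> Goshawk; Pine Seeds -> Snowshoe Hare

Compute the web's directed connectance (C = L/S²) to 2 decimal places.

C = 0.18

The web has S = 10 species and L = 18 feeding links.
C = L / S² = 18 / 100 = 0.1800 ≈ 0.18.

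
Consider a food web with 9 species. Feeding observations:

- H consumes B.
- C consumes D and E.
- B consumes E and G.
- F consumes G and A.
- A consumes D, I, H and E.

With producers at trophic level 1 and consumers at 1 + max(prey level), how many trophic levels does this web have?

Producers (level 1): G, E, D, I.
G → B → H → A → F gives F level 5.
No species has a prey at level 5, so no species reaches level 6.

5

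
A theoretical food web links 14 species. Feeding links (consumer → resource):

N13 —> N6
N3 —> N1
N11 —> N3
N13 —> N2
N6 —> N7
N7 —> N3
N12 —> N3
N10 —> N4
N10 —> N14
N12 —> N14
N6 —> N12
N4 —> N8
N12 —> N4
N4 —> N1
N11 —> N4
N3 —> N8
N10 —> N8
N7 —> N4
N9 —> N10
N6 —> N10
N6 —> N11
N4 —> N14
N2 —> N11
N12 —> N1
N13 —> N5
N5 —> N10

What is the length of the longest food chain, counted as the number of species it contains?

One longest chain: N8 → N4 → N11 → N6 → N13.
It has 5 species and 4 links.

5 species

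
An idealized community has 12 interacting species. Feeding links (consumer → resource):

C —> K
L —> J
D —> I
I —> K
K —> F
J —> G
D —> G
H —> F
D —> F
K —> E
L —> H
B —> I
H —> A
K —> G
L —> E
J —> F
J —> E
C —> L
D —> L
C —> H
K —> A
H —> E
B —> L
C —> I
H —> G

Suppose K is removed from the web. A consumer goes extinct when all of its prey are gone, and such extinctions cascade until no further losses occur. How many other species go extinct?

1

Remove K.
Round 1: I (all prey gone) → extinct.
No further losses. Total secondary extinctions: 1.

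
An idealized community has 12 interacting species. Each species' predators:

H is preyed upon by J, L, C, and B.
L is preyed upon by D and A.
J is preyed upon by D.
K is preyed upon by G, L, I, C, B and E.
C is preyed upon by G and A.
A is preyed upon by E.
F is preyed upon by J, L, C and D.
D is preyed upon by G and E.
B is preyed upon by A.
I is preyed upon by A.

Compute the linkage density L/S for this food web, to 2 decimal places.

L/S = 2.00

There are L = 24 links among S = 12 species.
L/S = 24/12 = 2.0000 ≈ 2.00.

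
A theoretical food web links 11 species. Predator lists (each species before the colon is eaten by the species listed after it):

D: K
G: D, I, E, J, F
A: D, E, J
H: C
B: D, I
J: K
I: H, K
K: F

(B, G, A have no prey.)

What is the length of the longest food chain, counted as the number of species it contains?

One longest chain: B → I → H → C.
It has 4 species and 3 links.

4 species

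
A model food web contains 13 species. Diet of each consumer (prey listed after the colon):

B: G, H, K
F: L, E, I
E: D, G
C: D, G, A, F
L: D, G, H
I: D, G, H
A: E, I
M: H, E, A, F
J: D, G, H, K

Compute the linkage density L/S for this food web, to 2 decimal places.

L/S = 2.15

There are L = 28 links among S = 13 species.
L/S = 28/13 = 2.1538 ≈ 2.15.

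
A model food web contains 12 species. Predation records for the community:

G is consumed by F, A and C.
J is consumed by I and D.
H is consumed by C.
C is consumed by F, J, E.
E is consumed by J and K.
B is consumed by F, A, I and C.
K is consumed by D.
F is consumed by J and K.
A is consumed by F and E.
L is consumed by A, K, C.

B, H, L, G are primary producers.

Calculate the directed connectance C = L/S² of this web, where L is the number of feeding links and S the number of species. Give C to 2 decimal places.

The web has S = 12 species and L = 23 feeding links.
C = L / S² = 23 / 144 = 0.1597 ≈ 0.16.

C = 0.16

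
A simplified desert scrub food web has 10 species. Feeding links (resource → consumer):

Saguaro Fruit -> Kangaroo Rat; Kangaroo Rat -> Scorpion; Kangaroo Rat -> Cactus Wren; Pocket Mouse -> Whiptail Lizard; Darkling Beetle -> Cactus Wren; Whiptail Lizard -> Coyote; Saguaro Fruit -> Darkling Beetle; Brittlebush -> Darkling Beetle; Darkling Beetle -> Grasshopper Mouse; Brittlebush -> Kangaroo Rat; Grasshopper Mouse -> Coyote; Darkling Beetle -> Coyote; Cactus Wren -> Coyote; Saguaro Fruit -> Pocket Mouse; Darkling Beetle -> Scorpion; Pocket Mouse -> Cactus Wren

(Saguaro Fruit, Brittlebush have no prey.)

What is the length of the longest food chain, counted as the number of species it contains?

One longest chain: Saguaro Fruit → Kangaroo Rat → Cactus Wren → Coyote.
It has 4 species and 3 links.

4 species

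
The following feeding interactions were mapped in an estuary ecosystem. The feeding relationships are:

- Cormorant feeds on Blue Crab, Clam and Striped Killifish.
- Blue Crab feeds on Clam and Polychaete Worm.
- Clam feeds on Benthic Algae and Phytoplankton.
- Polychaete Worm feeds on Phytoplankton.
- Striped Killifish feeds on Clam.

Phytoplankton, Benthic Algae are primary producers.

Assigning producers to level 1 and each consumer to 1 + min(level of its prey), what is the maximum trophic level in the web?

Producers (level 1): Phytoplankton, Benthic Algae.
Following each consumer down to its lowest-level prey: Phytoplankton → Clam → Striped Killifish (levels 1 through 3).
All prey of Striped Killifish (Clam 2) are at level 2 or above, so Striped Killifish is at level 1 + 2 = 3.
Every consumer has at least one prey at level 2 or below, so none exceeds level 3.

3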